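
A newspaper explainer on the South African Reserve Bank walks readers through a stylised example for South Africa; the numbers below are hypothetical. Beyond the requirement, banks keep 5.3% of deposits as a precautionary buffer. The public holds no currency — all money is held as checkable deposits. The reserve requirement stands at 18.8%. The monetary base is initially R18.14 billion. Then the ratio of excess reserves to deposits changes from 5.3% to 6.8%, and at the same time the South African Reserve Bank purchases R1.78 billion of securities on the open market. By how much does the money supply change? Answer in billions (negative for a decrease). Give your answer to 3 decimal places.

R2.543 billion

Before: m₁ = 1 / (0.188 + 0.053) ≈ 4.149378, MB₁ = 18.14, so M₁ = 4.149378 × 18.14 ≈ 75.2697 billion.
After: m₂ = 1 / (0.188 + 0.068) = 3.906250, MB₂ = 18.14 + 1.78 = 19.92, so M₂ = 3.906250 × 19.92 = 77.8125 billion.
ΔM = M₂ − M₁ = 77.8125 − 75.2697 = 2.5428 billion.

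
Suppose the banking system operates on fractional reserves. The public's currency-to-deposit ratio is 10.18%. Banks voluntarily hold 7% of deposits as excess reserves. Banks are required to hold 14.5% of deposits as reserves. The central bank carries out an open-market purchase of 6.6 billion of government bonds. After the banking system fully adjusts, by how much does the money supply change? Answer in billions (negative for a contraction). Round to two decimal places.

22.95 billion

The money multiplier is m = (1 + c) / (rr + e + c) = (1 + 0.1018) / (0.145 + 0.07 + 0.1018) ≈ 3.4779.
The purchase adds 6.6 billion of base, so ΔM = m × ΔMB = 3.4779 × (+6.6) ≈ 22.9541 billion.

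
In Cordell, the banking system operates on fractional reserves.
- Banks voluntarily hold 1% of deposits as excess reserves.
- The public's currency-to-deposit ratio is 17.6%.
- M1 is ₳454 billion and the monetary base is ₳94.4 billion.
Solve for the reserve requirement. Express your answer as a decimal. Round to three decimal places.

Using m = M/MB = 454/94.4 ≈ 4.809322. Since m = (1 + c)/(c + rr + e), the denominator satisfies c + rr + e = (1 + c)/m = (1 + 0.176) / 4.809322 ≈ 0.244525.
With c = 0.176 and e = 0.01, the reserve requirement is 0.244525 − 0.176 − 0.01 = 0.058525.

0.059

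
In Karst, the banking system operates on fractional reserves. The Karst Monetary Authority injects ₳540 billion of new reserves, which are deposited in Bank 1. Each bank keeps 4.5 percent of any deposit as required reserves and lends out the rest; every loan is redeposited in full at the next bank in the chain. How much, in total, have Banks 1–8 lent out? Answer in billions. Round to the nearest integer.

Bank i lends (1 − rr)^i of the original deposit: Bank 1 lends 540·0.9550 = 515.7000, Bank 2 lends 540·0.9550² = 492.4935, and so on.
Summing a geometric series: total = 540·[0.9550·(1 − 0.9550^8) / (1 − 0.9550)] ≈ 3531.1247 billion.

₳3531 billion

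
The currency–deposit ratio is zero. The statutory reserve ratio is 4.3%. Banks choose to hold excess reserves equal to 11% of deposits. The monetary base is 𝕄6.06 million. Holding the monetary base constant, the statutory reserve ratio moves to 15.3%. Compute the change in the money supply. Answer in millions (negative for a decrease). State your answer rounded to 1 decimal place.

Initially m₁ = 1 / (0.043 + 0.11) ≈ 6.5359, so M₁ = 6.5359 × 6.06 ≈ 39.6076 million.
After the change m₂ = 1 / (0.153 + 0.11) ≈ 3.8023, so M₂ = 3.8023 × 6.06 ≈ 23.0419 million.
ΔM = M₂ − M₁ = 23.0419 − 39.6076 = -16.5657 million.

-16.6 million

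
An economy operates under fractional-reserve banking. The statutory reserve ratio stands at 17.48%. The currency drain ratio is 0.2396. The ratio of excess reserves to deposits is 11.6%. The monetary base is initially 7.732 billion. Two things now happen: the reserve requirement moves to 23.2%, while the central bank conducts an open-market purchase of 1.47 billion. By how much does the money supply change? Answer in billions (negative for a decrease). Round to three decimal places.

Before: m₁ = (1 + 0.2396) / (0.1748 + 0.116 + 0.2396) ≈ 2.33710, MB₁ = 7.732, so M₁ = 2.33710 × 7.732 ≈ 18.0705 billion.
After: m₂ = (1 + 0.2396) / (0.232 + 0.116 + 0.2396) ≈ 2.10960, MB₂ = 7.732 + 1.47 = 9.202, so M₂ = 2.10960 × 9.202 ≈ 19.4125 billion.
ΔM = M₂ − M₁ = 19.4125 − 18.0705 = 1.342 billion.

1.342 billion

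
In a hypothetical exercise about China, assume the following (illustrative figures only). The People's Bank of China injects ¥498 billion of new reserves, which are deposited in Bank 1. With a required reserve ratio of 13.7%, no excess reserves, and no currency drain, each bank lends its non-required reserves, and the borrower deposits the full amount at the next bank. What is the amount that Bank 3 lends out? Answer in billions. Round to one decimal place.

Each bank lends a fraction (1 − rr) = 0.8630 of the deposit it receives, so Bank 3 receives 498·0.8630^2 and lends 498·0.8630^3 ≈ 320.0824 billion.

¥320.1 billion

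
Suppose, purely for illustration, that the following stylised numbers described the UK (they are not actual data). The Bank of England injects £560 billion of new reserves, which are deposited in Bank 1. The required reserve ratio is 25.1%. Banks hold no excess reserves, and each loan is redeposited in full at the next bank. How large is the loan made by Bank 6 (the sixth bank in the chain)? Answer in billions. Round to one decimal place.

£98.9 billion

Each bank lends a fraction (1 − rr) = 0.7490 of the deposit it receives, so Bank 6 receives 560·0.7490^5 and lends 560·0.7490^6 ≈ 98.8733 billion.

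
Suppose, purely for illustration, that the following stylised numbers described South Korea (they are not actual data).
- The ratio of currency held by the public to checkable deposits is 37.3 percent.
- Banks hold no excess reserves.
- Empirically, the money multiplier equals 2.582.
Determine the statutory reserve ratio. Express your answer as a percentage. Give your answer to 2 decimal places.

15.88%

Using m = 2.582. Since m = (1 + c)/(c + rr + e), the denominator satisfies c + rr + e = (1 + c)/m = (1 + 0.373) / 2.582 ≈ 0.531758.
With c = 0.373 and e = 0, the statutory reserve ratio is 0.531758 − 0.373 − 0 = 0.158758.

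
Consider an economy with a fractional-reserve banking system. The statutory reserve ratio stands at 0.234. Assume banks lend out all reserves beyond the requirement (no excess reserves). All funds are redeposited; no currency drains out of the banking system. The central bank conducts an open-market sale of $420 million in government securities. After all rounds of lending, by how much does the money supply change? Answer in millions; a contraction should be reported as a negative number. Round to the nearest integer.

The simple money multiplier is m = 1/rr = 1/0.234 ≈ 4.2735.
An open-market sale reduces the monetary base by 420 million, so ΔM = m × ΔMB = 4.2735 × (−420) = -1794.87 million.

-1795 million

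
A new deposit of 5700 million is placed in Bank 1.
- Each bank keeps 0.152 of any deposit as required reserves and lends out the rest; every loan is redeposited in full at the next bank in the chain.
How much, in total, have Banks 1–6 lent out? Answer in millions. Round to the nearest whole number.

Bank i lends (1 − rr)^i of the original deposit: Bank 1 lends 5700·0.8480 = 4833.6000, Bank 2 lends 5700·0.8480² = 4098.8928, and so on.
Summing a geometric series: total = 5700·[0.8480·(1 − 0.8480^6) / (1 − 0.8480)] ≈ 19974.9705 million.

19975 million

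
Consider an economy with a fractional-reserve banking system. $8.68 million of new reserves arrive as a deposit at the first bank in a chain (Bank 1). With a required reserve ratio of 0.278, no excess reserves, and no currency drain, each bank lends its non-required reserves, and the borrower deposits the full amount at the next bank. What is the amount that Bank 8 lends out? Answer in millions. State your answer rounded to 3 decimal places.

$0.641 million

Each bank lends a fraction (1 − rr) = 0.7220 of the deposit it receives, so Bank 8 receives 8.68·0.7220^7 and lends 8.68·0.7220^8 ≈ 0.6409 million.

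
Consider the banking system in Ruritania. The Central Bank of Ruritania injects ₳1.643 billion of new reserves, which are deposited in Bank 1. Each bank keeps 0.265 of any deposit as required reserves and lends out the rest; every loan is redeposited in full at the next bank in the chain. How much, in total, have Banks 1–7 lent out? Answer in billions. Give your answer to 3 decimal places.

₳4.029 billion

Bank i lends (1 − rr)^i of the original deposit: Bank 1 lends 1.643·0.7350 ≈ 1.2076, Bank 2 lends 1.643·0.7350² ≈ 0.8876, and so on.
Summing a geometric series: total = 1.643·[0.7350·(1 − 0.7350^7) / (1 − 0.7350)] ≈ 4.0289 billion.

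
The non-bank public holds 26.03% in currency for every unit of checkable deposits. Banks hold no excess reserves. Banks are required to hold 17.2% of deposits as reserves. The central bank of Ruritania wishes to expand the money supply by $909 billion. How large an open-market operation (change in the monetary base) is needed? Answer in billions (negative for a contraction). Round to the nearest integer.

$312 billion

The money multiplier is m = (1 + c) / (rr + c) = (1 + 0.2603) / (0.172 + 0.2603) ≈ 2.9153.
ΔMB = ΔM / m = (+909) / 2.9153 ≈ 311.8032 billion.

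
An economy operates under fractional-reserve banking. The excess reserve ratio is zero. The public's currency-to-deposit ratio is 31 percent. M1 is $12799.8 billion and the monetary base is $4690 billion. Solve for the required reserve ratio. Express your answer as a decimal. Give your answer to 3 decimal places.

Using m = M/MB = 12799.8/4690 ≈ 2.729168. Since m = (1 + c)/(c + rr + e), the denominator satisfies c + rr + e = (1 + c)/m = (1 + 0.31) / 2.729168 ≈ 0.480000.
With c = 0.31 and e = 0, the required reserve ratio is 0.480000 − 0.31 − 0 = 0.17.

0.170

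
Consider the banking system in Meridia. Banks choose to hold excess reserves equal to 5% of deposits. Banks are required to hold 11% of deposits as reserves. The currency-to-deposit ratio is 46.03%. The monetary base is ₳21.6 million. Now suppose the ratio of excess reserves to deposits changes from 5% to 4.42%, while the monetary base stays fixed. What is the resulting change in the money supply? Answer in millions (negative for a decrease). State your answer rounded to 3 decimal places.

₳0.480 million

Initially m₁ = (1 + 0.4603) / (0.11 + 0.05 + 0.4603) ≈ 2.354183, so M₁ = 2.354183 × 21.6 ≈ 50.8504 million.
After the change m₂ = (1 + 0.4603) / (0.11 + 0.0442 + 0.4603) ≈ 2.376404, so M₂ = 2.376404 × 21.6 ≈ 51.3303 million.
ΔM = M₂ − M₁ = 51.3303 − 50.8504 = 0.4799 million.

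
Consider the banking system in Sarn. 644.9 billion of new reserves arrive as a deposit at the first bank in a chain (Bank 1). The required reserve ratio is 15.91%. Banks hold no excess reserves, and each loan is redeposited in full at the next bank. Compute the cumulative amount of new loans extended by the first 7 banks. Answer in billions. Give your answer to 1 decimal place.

Bank i lends (1 − rr)^i of the original deposit: Bank 1 lends 644.9·0.8409 ≈ 542.2964, Bank 2 lends 644.9·0.8409² ≈ 456.0171, and so on.
Summing a geometric series: total = 644.9·[0.8409·(1 − 0.8409^7) / (1 − 0.8409)] ≈ 2395.1346 billion.

2395.1 billion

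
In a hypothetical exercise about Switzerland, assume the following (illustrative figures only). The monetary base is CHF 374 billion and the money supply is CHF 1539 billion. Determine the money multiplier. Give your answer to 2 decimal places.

4.11

The money multiplier is m = M / MB = 1539 / 374 ≈ 4.11497.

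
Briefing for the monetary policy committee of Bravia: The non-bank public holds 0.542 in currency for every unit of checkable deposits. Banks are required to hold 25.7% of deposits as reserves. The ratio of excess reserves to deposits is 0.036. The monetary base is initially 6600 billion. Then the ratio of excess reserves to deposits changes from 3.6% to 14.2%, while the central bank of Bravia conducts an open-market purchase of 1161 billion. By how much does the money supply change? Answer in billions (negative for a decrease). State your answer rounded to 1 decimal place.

Before: m₁ = (1 + 0.542) / (0.257 + 0.036 + 0.542) ≈ 1.846707, MB₁ = 6600, so M₁ = 1.846707 × 6600 = 12188.2662 billion.
After: m₂ = (1 + 0.542) / (0.257 + 0.142 + 0.542) ≈ 1.638682, MB₂ = 6600 + 1161 = 7761, so M₂ = 1.638682 × 7761 ≈ 12717.811 billion.
ΔM = M₂ − M₁ = 12717.811 − 12188.2662 = 529.5448 billion.

529.5 billion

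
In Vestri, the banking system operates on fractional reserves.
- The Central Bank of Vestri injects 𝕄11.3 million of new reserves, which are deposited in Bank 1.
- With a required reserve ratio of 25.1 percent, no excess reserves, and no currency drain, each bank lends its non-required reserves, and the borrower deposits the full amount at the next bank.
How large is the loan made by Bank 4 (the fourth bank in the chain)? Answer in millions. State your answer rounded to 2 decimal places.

Each bank lends a fraction (1 − rr) = 0.7490 of the deposit it receives, so Bank 4 receives 11.3·0.7490^3 and lends 11.3·0.7490^4 ≈ 3.5564 million.

𝕄3.56 million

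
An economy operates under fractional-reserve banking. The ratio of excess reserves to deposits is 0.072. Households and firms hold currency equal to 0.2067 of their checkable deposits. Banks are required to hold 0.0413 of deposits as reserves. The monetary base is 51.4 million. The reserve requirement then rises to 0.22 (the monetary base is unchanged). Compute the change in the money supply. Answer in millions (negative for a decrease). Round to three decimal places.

-69.454 million

Initially m₁ = (1 + 0.2067) / (0.0413 + 0.072 + 0.2067) ≈ 3.770938, so M₁ = 3.770938 × 51.4 ≈ 193.8262 million.
After the change m₂ = (1 + 0.2067) / (0.22 + 0.072 + 0.2067) ≈ 2.419691, so M₂ = 2.419691 × 51.4 ≈ 124.3721 million.
ΔM = M₂ − M₁ = 124.3721 − 193.8262 = -69.4541 million.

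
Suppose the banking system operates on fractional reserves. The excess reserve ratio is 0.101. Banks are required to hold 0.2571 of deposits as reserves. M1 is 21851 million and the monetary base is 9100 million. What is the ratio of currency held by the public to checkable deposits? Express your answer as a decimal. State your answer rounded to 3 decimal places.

0.100

Using m = M/MB = 21851/9100 ≈ 2.401209. From m = (1 + c)/(c + rr + e), rearranging gives 1 + c = m·(c + rr + e), so c·(1 − m) = m·(rr + e) − 1.
Hence c = [m·(rr + e) − 1]/(1 − m) = [2.401209 × (0.2571 + 0.101) − 1] / (1 − 2.401209) ≈ 0.100004.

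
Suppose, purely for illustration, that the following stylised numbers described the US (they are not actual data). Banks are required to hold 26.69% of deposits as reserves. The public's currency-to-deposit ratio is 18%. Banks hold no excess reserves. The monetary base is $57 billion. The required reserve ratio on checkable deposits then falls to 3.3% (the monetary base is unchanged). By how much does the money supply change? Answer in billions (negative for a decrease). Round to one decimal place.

$165.3 billion

Initially m₁ = (1 + 0.18) / (0.2669 + 0.18) ≈ 2.6404, so M₁ = 2.6404 × 57 = 150.5028 billion.
After the change m₂ = (1 + 0.18) / (0.033 + 0.18) ≈ 5.5399, so M₂ = 5.5399 × 57 = 315.7743 billion.
ΔM = M₂ − M₁ = 315.7743 − 150.5028 = 165.2715 billion.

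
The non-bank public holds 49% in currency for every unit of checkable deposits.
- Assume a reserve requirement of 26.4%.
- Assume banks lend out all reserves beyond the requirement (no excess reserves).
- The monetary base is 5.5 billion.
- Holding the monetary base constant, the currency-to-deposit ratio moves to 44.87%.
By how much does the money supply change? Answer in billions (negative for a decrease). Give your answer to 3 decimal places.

Initially m₁ = (1 + 0.49) / (0.264 + 0.49) ≈ 1.97613, so M₁ = 1.97613 × 5.5 ≈ 10.8687 billion.
After the change m₂ = (1 + 0.4487) / (0.264 + 0.4487) ≈ 2.03269, so M₂ = 2.03269 × 5.5 ≈ 11.1798 billion.
ΔM = M₂ − M₁ = 11.1798 − 10.8687 = 0.3111 billion.

0.311 billion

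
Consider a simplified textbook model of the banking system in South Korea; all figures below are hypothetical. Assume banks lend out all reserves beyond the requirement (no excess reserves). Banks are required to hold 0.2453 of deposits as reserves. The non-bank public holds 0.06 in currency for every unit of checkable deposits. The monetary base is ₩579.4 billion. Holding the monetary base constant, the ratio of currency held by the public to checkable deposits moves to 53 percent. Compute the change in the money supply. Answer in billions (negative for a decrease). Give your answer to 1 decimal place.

-868.3 billion

Initially m₁ = (1 + 0.06) / (0.2453 + 0.06) ≈ 3.47199, so M₁ = 3.47199 × 579.4 ≈ 2011.671 billion.
After the change m₂ = (1 + 0.53) / (0.2453 + 0.53) ≈ 1.97343, so M₂ = 1.97343 × 579.4 ≈ 1143.4053 billion.
ΔM = M₂ − M₁ = 1143.4053 − 2011.671 = -868.2657 billion.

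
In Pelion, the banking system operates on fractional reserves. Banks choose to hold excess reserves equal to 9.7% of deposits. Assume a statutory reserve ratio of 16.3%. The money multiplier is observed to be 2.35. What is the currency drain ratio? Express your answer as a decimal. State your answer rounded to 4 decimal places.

Using m = 2.35. From m = (1 + c)/(c + rr + e), rearranging gives 1 + c = m·(c + rr + e), so c·(1 − m) = m·(rr + e) − 1.
Hence c = [m·(rr + e) − 1]/(1 − m) = [2.35 × (0.163 + 0.097) − 1] / (1 − 2.35) ≈ 0.288148.

0.2881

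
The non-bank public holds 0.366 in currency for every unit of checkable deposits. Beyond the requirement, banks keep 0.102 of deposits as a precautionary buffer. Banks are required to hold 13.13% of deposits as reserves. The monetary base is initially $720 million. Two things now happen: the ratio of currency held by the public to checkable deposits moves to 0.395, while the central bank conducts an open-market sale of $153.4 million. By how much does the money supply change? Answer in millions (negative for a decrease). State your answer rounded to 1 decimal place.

Before: m₁ = (1 + 0.366) / (0.1313 + 0.102 + 0.366) ≈ 2.27933, MB₁ = 720, so M₁ = 2.27933 × 720 = 1641.1176 million.
After: m₂ = (1 + 0.395) / (0.1313 + 0.102 + 0.395) ≈ 2.22028, MB₂ = 720 − 153.4 = 566.6, so M₂ = 2.22028 × 566.6 ≈ 1258.0106 million.
ΔM = M₂ − M₁ = 1258.0106 − 1641.1176 = -383.107 million.

-383.1 million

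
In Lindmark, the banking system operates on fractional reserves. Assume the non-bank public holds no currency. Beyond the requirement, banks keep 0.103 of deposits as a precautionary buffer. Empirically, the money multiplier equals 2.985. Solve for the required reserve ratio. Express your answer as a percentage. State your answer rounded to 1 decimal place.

Using m = 2.985. Since m = (1 + c)/(c + rr + e), the denominator satisfies c + rr + e = (1 + c)/m = (1 + 0) / 2.985 ≈ 0.335008.
With c = 0 and e = 0.103, the required reserve ratio is 0.335008 − 0 − 0.103 = 0.232008.

23.2%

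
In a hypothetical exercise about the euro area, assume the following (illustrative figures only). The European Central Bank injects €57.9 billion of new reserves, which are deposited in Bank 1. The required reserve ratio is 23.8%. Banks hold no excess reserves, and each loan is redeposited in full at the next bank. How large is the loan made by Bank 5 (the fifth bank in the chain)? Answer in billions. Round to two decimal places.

€14.87 billion

Each bank lends a fraction (1 − rr) = 0.7620 of the deposit it receives, so Bank 5 receives 57.9·0.7620^4 and lends 57.9·0.7620^5 ≈ 14.8749 billion.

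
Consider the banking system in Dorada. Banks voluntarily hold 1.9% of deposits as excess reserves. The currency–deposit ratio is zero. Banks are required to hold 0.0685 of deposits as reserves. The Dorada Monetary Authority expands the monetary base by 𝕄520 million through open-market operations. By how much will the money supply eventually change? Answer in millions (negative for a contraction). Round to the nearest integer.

𝕄5943 million

The money multiplier is m = 1 / (rr + e) = 1 / (0.0685 + 0.019) ≈ 11.4286.
The purchase adds 520 million of base, so ΔM = m × ΔMB = 11.4286 × (+520) = 5942.872 million.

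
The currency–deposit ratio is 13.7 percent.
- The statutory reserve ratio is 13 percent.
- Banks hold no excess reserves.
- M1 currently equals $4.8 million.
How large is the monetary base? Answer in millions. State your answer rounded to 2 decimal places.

$1.13 million

The money multiplier is m = (1 + c) / (rr + c) = (1 + 0.137) / (0.13 + 0.137) ≈ 4.2584.
MB = M / m = 4.8 / 4.2584 ≈ 1.1272 million.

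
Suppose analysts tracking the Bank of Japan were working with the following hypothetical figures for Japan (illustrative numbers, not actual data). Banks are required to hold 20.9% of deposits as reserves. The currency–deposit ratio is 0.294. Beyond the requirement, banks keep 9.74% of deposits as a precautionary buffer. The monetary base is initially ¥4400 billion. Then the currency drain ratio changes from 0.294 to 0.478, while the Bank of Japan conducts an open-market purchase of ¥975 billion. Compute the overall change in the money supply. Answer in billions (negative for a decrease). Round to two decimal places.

¥644.79 billion

Before: m₁ = (1 + 0.294) / (0.209 + 0.0974 + 0.294) ≈ 2.1552298, MB₁ = 4400, so M₁ = 2.1552298 × 4400 ≈ 9483.0111 billion.
After: m₂ = (1 + 0.478) / (0.209 + 0.0974 + 0.478) ≈ 1.8842427, MB₂ = 4400 + 975 = 5375, so M₂ = 1.8842427 × 5375 ≈ 10127.8045 billion.
ΔM = M₂ − M₁ = 10127.8045 − 9483.0111 = 644.7934 billion.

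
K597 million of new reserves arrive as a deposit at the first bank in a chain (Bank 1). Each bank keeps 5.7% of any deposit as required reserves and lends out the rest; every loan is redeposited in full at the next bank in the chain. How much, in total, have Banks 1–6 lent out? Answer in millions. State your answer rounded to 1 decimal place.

Bank i lends (1 − rr)^i of the original deposit: Bank 1 lends 597·0.9430 = 562.9710, Bank 2 lends 597·0.9430² ≈ 530.8817, and so on.
Summing a geometric series: total = 597·[0.9430·(1 − 0.9430^6) / (1 − 0.9430)] ≈ 2931.5391 million.

K2931.5 million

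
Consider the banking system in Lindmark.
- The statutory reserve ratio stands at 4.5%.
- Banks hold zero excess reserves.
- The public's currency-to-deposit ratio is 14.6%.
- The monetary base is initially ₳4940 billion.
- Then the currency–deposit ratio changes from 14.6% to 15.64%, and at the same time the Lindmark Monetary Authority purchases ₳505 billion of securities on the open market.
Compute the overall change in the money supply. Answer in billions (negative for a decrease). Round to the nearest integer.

Before: m₁ = (1 + 0.146) / (0.045 + 0.146) = 6, MB₁ = 4940, so M₁ = 6 × 4940 = 29640 billion.
After: m₂ = (1 + 0.1564) / (0.045 + 0.1564) ≈ 5.74181, MB₂ = 4940 + 505 = 5445, so M₂ = 5.74181 × 5445 ≈ 31264.1555 billion.
ΔM = M₂ − M₁ = 31264.1555 − 29640 = 1624.1555 billion.

₳1624 billion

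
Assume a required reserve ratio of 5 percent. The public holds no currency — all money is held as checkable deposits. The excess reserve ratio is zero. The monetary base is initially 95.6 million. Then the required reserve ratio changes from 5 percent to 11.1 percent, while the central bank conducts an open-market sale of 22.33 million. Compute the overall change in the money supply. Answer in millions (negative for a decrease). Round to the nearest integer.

-1252 million

Before: m₁ = 1 / (0.05) = 20, MB₁ = 95.6, so M₁ = 20 × 95.6 = 1912 million.
After: m₂ = 1 / (0.111) ≈ 9.0090, MB₂ = 95.6 − 22.33 = 73.27, so M₂ = 9.0090 × 73.27 ≈ 660.0894 million.
ΔM = M₂ − M₁ = 660.0894 − 1912 = -1251.9106 million.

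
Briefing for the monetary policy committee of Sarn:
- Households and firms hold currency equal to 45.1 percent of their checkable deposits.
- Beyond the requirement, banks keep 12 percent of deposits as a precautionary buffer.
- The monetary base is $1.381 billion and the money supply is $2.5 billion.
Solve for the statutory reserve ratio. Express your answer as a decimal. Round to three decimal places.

0.231

Using m = M/MB = 2.5/1.381 ≈ 1.810282. Since m = (1 + c)/(c + rr + e), the denominator satisfies c + rr + e = (1 + c)/m = (1 + 0.451) / 1.810282 ≈ 0.801533.
With c = 0.451 and e = 0.12, the statutory reserve ratio is 0.801533 − 0.451 − 0.12 = 0.230533.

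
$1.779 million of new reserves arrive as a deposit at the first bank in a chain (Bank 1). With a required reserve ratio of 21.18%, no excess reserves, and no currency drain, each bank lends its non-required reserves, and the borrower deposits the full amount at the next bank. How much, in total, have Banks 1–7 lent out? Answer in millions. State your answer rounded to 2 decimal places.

Bank i lends (1 − rr)^i of the original deposit: Bank 1 lends 1.779·0.7882 ≈ 1.4022, Bank 2 lends 1.779·0.7882² ≈ 1.1052, and so on.
Summing a geometric series: total = 1.779·[0.7882·(1 − 0.7882^7) / (1 − 0.7882)] ≈ 5.3692 million.

$5.37 million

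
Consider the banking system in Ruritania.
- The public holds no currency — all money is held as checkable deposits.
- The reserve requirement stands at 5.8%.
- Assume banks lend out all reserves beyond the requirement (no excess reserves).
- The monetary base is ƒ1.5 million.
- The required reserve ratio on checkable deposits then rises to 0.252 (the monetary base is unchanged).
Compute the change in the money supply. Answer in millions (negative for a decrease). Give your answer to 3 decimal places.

-19.910 million

Initially m₁ = 1 / (0.058) ≈ 17.24138, so M₁ = 17.24138 × 1.5 ≈ 25.8621 million.
After the change m₂ = 1 / (0.252) ≈ 3.96825, so M₂ = 3.96825 × 1.5 ≈ 5.9524 million.
ΔM = M₂ − M₁ = 5.9524 − 25.8621 = -19.9097 million.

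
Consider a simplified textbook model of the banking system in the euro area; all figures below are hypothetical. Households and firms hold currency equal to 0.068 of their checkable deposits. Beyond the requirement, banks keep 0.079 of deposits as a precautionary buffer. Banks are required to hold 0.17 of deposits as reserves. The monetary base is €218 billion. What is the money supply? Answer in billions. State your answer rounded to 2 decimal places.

The money multiplier is m = (1 + c) / (rr + e + c) = (1 + 0.068) / (0.17 + 0.079 + 0.068) ≈ 3.369085.
So M = m × MB = 3.369085 × 218 ≈ 734.4605 billion.

€734.46 billion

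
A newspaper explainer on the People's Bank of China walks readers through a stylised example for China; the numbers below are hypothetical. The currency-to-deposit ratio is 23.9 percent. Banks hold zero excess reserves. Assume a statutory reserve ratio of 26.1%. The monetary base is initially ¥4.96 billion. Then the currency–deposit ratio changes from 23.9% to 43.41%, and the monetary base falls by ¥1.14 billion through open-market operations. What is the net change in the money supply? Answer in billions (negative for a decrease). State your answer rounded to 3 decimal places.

-4.410 billion

Before: m₁ = (1 + 0.239) / (0.261 + 0.239) = 2.47800, MB₁ = 4.96, so M₁ = 2.47800 × 4.96 ≈ 12.2909 billion.
After: m₂ = (1 + 0.4341) / (0.261 + 0.4341) ≈ 2.06316, MB₂ = 4.96 − 1.14 = 3.82, so M₂ = 2.06316 × 3.82 ≈ 7.8813 billion.
ΔM = M₂ − M₁ = 7.8813 − 12.2909 = -4.4096 billion.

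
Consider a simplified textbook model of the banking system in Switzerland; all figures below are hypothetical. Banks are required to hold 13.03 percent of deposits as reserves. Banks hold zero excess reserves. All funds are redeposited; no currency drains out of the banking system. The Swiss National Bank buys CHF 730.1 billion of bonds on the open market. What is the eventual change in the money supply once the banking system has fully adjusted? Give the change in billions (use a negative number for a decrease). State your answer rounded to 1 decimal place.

The simple money multiplier is m = 1/rr = 1/0.1303 ≈ 7.67460.
An open-market purchase increases the monetary base by 730.1 billion, so ΔM = m × ΔMB = 7.67460 × 730.1 ≈ 5603.2255 billion.

CHF 5603.2 billion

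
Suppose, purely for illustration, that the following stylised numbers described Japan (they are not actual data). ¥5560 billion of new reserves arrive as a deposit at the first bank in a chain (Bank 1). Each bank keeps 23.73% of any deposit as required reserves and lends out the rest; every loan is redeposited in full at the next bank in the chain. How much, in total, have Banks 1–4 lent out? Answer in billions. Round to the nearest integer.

Bank i lends (1 − rr)^i of the original deposit: Bank 1 lends 5560·0.7627 = 4240.6120, Bank 2 lends 5560·0.7627² ≈ 3234.3148, and so on.
Summing a geometric series: total = 5560·[0.7627·(1 − 0.7627^4) / (1 − 0.7627)] ≈ 11823.1761 billion.

¥11823 billion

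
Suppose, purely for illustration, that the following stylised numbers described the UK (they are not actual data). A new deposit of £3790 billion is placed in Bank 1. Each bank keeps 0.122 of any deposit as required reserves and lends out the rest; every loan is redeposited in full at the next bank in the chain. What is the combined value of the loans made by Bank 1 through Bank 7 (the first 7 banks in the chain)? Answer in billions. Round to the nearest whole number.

Bank i lends (1 − rr)^i of the original deposit: Bank 1 lends 3790·0.8780 = 3327.6200, Bank 2 lends 3790·0.8780² ≈ 2921.6504, and so on.
Summing a geometric series: total = 3790·[0.8780·(1 − 0.8780^7) / (1 − 0.8780)] ≈ 16304.8443 billion.

£16305 billion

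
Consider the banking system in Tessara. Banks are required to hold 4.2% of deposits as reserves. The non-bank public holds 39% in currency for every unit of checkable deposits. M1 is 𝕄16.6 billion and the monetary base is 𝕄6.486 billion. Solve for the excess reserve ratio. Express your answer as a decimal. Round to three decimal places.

0.111

Using m = M/MB = 16.6/6.486 ≈ 2.559359. Since m = (1 + c)/(c + rr + e), the denominator satisfies c + rr + e = (1 + c)/m = (1 + 0.39) / 2.559359 ≈ 0.543105.
With c = 0.39 and rr = 0.042, the excess reserve ratio is 0.543105 − 0.39 − 0.042 = 0.111105.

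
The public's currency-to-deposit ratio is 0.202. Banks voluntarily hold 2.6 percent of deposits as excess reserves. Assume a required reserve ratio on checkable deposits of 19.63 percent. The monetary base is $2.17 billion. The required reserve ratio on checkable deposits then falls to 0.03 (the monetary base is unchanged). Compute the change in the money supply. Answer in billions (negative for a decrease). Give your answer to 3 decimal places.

Initially m₁ = (1 + 0.202) / (0.1963 + 0.026 + 0.202) ≈ 2.83290, so M₁ = 2.83290 × 2.17 ≈ 6.1474 billion.
After the change m₂ = (1 + 0.202) / (0.03 + 0.026 + 0.202) ≈ 4.65891, so M₂ = 4.65891 × 2.17 ≈ 10.1098 billion.
ΔM = M₂ − M₁ = 10.1098 − 6.1474 = 3.9624 billion.

$3.962 billion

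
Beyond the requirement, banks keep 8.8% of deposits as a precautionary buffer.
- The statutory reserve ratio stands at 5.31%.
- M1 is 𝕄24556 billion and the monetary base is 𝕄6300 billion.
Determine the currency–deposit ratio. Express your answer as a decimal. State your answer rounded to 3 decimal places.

Using m = M/MB = 24556/6300 ≈ 3.897778. From m = (1 + c)/(c + rr + e), rearranging gives 1 + c = m·(c + rr + e), so c·(1 − m) = m·(rr + e) − 1.
Hence c = [m·(rr + e) − 1]/(1 − m) = [3.897778 × (0.0531 + 0.088) − 1] / (1 − 3.897778) ≈ 0.155300.

0.155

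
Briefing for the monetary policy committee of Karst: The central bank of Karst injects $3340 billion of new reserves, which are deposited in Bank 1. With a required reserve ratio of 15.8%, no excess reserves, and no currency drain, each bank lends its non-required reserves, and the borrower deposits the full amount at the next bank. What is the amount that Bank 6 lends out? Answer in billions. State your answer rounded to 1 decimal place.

$1190.2 billion

Each bank lends a fraction (1 − rr) = 0.8420 of the deposit it receives, so Bank 6 receives 3340·0.8420^5 and lends 3340·0.8420^6 ≈ 1190.1975 billion.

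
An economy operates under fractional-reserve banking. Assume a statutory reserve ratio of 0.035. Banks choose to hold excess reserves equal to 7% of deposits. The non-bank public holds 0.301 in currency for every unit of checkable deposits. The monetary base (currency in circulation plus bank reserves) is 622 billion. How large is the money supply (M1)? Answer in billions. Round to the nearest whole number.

The money multiplier is m = (1 + c) / (rr + e + c) = (1 + 0.301) / (0.035 + 0.07 + 0.301) ≈ 3.2044.
So M = m × MB = 3.2044 × 622 = 1993.1368 billion.

1993 billion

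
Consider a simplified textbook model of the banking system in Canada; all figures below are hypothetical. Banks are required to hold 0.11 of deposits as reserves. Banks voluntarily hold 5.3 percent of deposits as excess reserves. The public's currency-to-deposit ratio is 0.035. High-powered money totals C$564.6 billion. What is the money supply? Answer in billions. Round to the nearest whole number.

C$2951 billion

The money multiplier is m = (1 + c) / (rr + e + c) = (1 + 0.035) / (0.11 + 0.053 + 0.035) ≈ 5.2273.
So M = m × MB = 5.2273 × 564.6 ≈ 2951.3336 billion.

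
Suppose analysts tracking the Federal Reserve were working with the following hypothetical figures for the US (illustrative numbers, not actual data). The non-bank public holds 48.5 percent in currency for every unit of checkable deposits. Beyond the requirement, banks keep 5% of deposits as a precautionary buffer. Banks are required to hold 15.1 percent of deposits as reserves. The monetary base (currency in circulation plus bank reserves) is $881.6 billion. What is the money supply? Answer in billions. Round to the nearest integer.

The money multiplier is m = (1 + c) / (rr + e + c) = (1 + 0.485) / (0.151 + 0.05 + 0.485) ≈ 2.1647.
So M = m × MB = 2.1647 × 881.6 ≈ 1908.3995 billion.

$1908 billion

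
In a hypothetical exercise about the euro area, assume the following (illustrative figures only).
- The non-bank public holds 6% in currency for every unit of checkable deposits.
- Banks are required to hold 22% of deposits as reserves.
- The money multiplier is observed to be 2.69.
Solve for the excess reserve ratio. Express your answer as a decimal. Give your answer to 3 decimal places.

Using m = 2.69. Since m = (1 + c)/(c + rr + e), the denominator satisfies c + rr + e = (1 + c)/m = (1 + 0.06) / 2.69 ≈ 0.394052.
With c = 0.06 and rr = 0.22, the excess reserve ratio is 0.394052 − 0.06 − 0.22 = 0.114052.

0.114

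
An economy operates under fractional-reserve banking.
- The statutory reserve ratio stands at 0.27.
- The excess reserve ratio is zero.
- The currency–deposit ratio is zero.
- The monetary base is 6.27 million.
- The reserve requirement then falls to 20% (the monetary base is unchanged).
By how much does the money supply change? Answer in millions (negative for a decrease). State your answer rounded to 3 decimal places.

Initially m₁ = 1 / (0.27) ≈ 3.70370, so M₁ = 3.70370 × 6.27 ≈ 23.2222 million.
After the change m₂ = 1 / (0.2) = 5, so M₂ = 5 × 6.27 = 31.35 million.
ΔM = M₂ − M₁ = 31.35 − 23.2222 = 8.1278 million.

8.128 million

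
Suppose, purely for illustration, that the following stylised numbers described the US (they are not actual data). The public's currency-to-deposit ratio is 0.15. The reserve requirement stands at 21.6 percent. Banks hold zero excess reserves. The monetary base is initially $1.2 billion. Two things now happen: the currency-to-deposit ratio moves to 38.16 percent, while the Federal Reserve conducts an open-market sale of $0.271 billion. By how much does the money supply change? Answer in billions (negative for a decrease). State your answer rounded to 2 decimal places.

Before: m₁ = (1 + 0.15) / (0.216 + 0.15) ≈ 3.1421, MB₁ = 1.2, so M₁ = 3.1421 × 1.2 ≈ 3.7705 billion.
After: m₂ = (1 + 0.3816) / (0.216 + 0.3816) ≈ 2.3119, MB₂ = 1.2 − 0.271 = 0.929, so M₂ = 2.3119 × 0.929 ≈ 2.1478 billion.
ΔM = M₂ − M₁ = 2.1478 − 3.7705 = -1.6227 billion.

-1.62 billion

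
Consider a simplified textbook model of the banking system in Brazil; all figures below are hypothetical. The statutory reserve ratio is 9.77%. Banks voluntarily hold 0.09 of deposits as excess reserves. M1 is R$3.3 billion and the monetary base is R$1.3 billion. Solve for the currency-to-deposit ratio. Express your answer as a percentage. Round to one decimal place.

Using m = M/MB = 3.3/1.3 ≈ 2.538462. From m = (1 + c)/(c + rr + e), rearranging gives 1 + c = m·(c + rr + e), so c·(1 − m) = m·(rr + e) − 1.
Hence c = [m·(rr + e) − 1]/(1 − m) = [2.538462 × (0.0977 + 0.09) − 1] / (1 − 2.538462) ≈ 0.340295.

34.0%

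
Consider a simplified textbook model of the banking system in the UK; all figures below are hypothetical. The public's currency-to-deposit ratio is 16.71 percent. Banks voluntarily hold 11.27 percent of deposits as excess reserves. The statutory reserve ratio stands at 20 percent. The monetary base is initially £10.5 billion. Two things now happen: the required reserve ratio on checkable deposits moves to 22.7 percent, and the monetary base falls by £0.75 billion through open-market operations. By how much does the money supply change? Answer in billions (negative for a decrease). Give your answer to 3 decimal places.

Before: m₁ = (1 + 0.1671) / (0.2 + 0.1127 + 0.1671) ≈ 2.432472, MB₁ = 10.5, so M₁ = 2.432472 × 10.5 ≈ 25.541 billion.
After: m₂ = (1 + 0.1671) / (0.227 + 0.1127 + 0.1671) ≈ 2.302881, MB₂ = 10.5 − 0.75 = 9.75, so M₂ = 2.302881 × 9.75 ≈ 22.4531 billion.
ΔM = M₂ − M₁ = 22.4531 − 25.541 = -3.0879 billion.

-3.088 billion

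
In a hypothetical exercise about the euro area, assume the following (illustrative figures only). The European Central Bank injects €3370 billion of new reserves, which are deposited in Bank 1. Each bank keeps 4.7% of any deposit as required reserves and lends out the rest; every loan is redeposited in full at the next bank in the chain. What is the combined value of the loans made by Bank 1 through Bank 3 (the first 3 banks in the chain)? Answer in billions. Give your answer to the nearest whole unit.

€9189 billion

Bank i lends (1 − rr)^i of the original deposit: Bank 1 lends 3370·0.9530 = 3211.6100, Bank 2 lends 3370·0.9530² ≈ 3060.6643, and so on.
Summing a geometric series: total = 3370·[0.9530·(1 − 0.9530^3) / (1 − 0.9530)] ≈ 9189.0874 billion.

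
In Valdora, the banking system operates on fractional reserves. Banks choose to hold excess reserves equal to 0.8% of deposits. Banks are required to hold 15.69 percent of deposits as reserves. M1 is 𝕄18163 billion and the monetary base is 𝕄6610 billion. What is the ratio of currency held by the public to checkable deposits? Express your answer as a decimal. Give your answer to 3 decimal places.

0.313

Using m = M/MB = 18163/6610 ≈ 2.747806. From m = (1 + c)/(c + rr + e), rearranging gives 1 + c = m·(c + rr + e), so c·(1 − m) = m·(rr + e) − 1.
Hence c = [m·(rr + e) − 1]/(1 − m) = [2.747806 × (0.1569 + 0.008) − 1] / (1 − 2.747806) ≈ 0.312899.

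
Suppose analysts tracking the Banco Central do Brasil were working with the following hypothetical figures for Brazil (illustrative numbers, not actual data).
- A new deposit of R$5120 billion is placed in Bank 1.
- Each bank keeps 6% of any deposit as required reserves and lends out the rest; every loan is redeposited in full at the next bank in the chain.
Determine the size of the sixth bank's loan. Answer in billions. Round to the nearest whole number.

R$3532 billion

Each bank lends a fraction (1 − rr) = 0.9400 of the deposit it receives, so Bank 6 receives 5120·0.9400^5 and lends 5120·0.9400^6 ≈ 3532.1333 billion.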